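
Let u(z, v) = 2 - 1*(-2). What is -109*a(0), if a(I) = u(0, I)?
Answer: -436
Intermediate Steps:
u(z, v) = 4 (u(z, v) = 2 + 2 = 4)
a(I) = 4
-109*a(0) = -109*4 = -436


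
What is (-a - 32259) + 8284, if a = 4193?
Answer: -28168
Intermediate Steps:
(-a - 32259) + 8284 = (-1*4193 - 32259) + 8284 = (-4193 - 32259) + 8284 = -36452 + 8284 = -28168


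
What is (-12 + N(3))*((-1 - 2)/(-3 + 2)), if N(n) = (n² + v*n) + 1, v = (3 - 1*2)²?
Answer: 3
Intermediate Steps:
v = 1 (v = (3 - 2)² = 1² = 1)
N(n) = 1 + n + n² (N(n) = (n² + 1*n) + 1 = (n² + n) + 1 = (n + n²) + 1 = 1 + n + n²)
(-12 + N(3))*((-1 - 2)/(-3 + 2)) = (-12 + (1 + 3 + 3²))*((-1 - 2)/(-3 + 2)) = (-12 + (1 + 3 + 9))*(-3/(-1)) = (-12 + 13)*(-3*(-1)) = 1*3 = 3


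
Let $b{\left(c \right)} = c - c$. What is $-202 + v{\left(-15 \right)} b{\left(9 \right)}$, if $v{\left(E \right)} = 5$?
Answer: $-202$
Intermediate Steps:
$b{\left(c \right)} = 0$
$-202 + v{\left(-15 \right)} b{\left(9 \right)} = -202 + 5 \cdot 0 = -202 + 0 = -202$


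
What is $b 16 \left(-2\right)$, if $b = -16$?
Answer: $512$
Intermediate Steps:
$b 16 \left(-2\right) = \left(-16\right) 16 \left(-2\right) = \left(-256\right) \left(-2\right) = 512$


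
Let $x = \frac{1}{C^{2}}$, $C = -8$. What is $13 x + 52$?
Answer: $\frac{3341}{64} \approx 52.203$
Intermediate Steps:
$x = \frac{1}{64}$ ($x = \frac{1}{\left(-8\right)^{2}} = \frac{1}{64} \approx 0.015625$)
$13 x + 52 = 13 \cdot \frac{1}{64} + 52 = \frac{13}{64} + 52 = \frac{3341}{64}$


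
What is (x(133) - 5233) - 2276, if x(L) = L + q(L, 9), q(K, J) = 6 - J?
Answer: -7379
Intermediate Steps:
x(L) = -3 + L (x(L) = L + (6 - 1*9) = L + (6 - 9) = L - 3 = -3 + L)
(x(133) - 5233) - 2276 = ((-3 + 133) - 5233) - 2276 = (130 - 5233) - 2276 = -5103 - 2276 = -7379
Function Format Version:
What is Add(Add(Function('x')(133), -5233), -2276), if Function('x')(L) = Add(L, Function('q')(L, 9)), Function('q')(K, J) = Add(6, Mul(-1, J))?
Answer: -7379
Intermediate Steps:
Function('x')(L) = Add(-3, L) (Function('x')(L) = Add(L, Add(6, Mul(-1, 9))) = Add(L, Add(6, -9)) = Add(L, -3) = Add(-3, L))
Add(Add(Function('x')(133), -5233), -2276) = Add(Add(Add(-3, 133), -5233), -2276) = Add(Add(130, -5233), -2276) = Add(-5103, -2276) = -7379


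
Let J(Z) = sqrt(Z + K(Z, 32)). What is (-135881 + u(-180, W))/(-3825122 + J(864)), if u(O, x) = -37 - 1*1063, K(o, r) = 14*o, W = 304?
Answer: 261984518341/7315779150962 + 1232829*sqrt(10)/3657889575481 ≈ 0.035812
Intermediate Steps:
u(O, x) = -1100 (u(O, x) = -37 - 1063 = -1100)
J(Z) = sqrt(15)*sqrt(Z) (J(Z) = sqrt(Z + 14*Z) = sqrt(15*Z) = sqrt(15)*sqrt(Z))
(-135881 + u(-180, W))/(-3825122 + J(864)) = (-135881 - 1100)/(-3825122 + sqrt(15)*sqrt(864)) = -136981/(-3825122 + sqrt(15)*(12*sqrt(6))) = -136981/(-3825122 + 36*sqrt(10))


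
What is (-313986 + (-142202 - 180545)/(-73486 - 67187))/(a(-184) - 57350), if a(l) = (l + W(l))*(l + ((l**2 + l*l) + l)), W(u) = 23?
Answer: 44169029831/1533298280982 ≈ 0.028807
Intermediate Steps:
a(l) = (23 + l)*(2*l + 2*l**2) (a(l) = (l + 23)*(l + ((l**2 + l*l) + l)) = (23 + l)*(l + ((l**2 + l**2) + l)) = (23 + l)*(l + (2*l**2 + l)) = (23 + l)*(l + (l + 2*l**2)) = (23 + l)*(2*l + 2*l**2))
(-313986 + (-142202 - 180545)/(-73486 - 67187))/(a(-184) - 57350) = (-313986 + (-142202 - 180545)/(-73486 - 67187))/(2*(-184)*(23 + (-184)**2 + 24*(-184)) - 57350) = (-313986 - 322747/(-140673))/(2*(-184)*(23 + 33856 - 4416) - 57350) = (-313986 - 322747*(-1/140673))/(2*(-184)*29463 - 57350) = (-313986 + 322747/140673)/(-10842384 - 57350) = -44169029831/140673/(-10899734) = -44169029831/140673*(-1/10899734) = 44169029831/1533298280982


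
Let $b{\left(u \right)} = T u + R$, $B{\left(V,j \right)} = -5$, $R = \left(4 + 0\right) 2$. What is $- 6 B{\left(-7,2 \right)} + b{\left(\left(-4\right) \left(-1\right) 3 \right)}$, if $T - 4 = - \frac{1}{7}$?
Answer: $\frac{590}{7} \approx 84.286$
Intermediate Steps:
$R = 8$ ($R = 4 \cdot 2 = 8$)
$T = \frac{27}{7}$ ($T = 4 - \frac{1}{7} = \frac{27}{7} \approx 3.8571$)
$b{\left(u \right)} = 8 + \frac{27 u}{7}$ ($b{\left(u \right)} = \frac{27 u}{7} + 8 = 8 + \frac{27 u}{7}$)
$- 6 B{\left(-7,2 \right)} + b{\left(\left(-4\right) \left(-1\right) 3 \right)} = \left(-6\right) \left(-5\right) + \left(8 + \frac{27 \left(-4\right) \left(-1\right) 3}{7}\right) = 30 + \left(8 + \frac{27 \cdot 4 \cdot 3}{7}\right) = 30 + \left(8 + \frac{27}{7} \cdot 12\right) = 30 + \left(8 + \frac{324}{7}\right) = 30 + \frac{380}{7} = \frac{590}{7}$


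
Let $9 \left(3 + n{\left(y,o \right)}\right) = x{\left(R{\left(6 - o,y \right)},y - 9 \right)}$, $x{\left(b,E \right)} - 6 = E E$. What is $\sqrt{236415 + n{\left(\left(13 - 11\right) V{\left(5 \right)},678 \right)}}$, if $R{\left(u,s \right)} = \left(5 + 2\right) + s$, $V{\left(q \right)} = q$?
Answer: $\frac{\sqrt{2127715}}{3} \approx 486.22$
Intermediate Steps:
$R{\left(u,s \right)} = 7 + s$
$x{\left(b,E \right)} = 6 + E^{2}$ ($x{\left(b,E \right)} = 6 + E E = 6 + E^{2}$)
$n{\left(y,o \right)} = - \frac{7}{3} + \frac{\left(-9 + y\right)^{2}}{9}$ ($n{\left(y,o \right)} = -3 + \frac{6 + \left(y - 9\right)^{2}}{9} = -3 + \frac{6 + \left(-9 + y\right)^{2}}{9} = -3 + \left(\frac{2}{3} + \frac{\left(-9 + y\right)^{2}}{9}\right) = - \frac{7}{3} + \frac{\left(-9 + y\right)^{2}}{9}$)
$\sqrt{236415 + n{\left(\left(13 - 11\right) V{\left(5 \right)},678 \right)}} = \sqrt{236415 - \left(\frac{7}{3} - \frac{\left(-9 + \left(13 - 11\right) 5\right)^{2}}{9}\right)} = \sqrt{236415 - \left(\frac{7}{3} - \frac{\left(-9 + 2 \cdot 5\right)^{2}}{9}\right)} = \sqrt{236415 - \left(\frac{7}{3} - \frac{\left(-9 + 10\right)^{2}}{9}\right)} = \sqrt{236415 - \left(\frac{7}{3} - \frac{1^{2}}{9}\right)} = \sqrt{236415 + \left(- \frac{7}{3} + \frac{1}{9} \cdot 1\right)} = \sqrt{236415 + \left(- \frac{7}{3} + \frac{1}{9}\right)} = \sqrt{236415 - \frac{20}{9}} = \sqrt{\frac{2127715}{9}} = \frac{\sqrt{2127715}}{3}$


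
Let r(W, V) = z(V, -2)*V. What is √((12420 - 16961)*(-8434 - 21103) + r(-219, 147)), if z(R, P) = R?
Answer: √134149126 ≈ 11582.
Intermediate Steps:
r(W, V) = V² (r(W, V) = V*V = V²)
√((12420 - 16961)*(-8434 - 21103) + r(-219, 147)) = √((12420 - 16961)*(-8434 - 21103) + 147²) = √(-4541*(-29537) + 21609) = √(134127517 + 21609) = √134149126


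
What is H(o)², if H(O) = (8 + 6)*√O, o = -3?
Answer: -588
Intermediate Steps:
H(O) = 14*√O
H(o)² = (14*√(-3))² = (14*(I*√3))² = (14*I*√3)² = -588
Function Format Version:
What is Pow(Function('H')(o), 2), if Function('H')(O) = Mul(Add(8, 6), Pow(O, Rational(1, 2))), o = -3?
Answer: -588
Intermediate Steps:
Function('H')(O) = Mul(14, Pow(O, Rational(1, 2)))
Pow(Function('H')(o), 2) = Pow(Mul(14, Pow(-3, Rational(1, 2))), 2) = Pow(Mul(14, Mul(I, Pow(3, Rational(1, 2)))), 2) = Pow(Mul(14, I, Pow(3, Rational(1, 2))), 2) = -588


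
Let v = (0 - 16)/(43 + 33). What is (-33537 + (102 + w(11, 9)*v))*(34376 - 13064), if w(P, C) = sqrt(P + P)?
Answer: -712566720 - 85248*sqrt(22)/19 ≈ -7.1259e+8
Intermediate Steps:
w(P, C) = sqrt(2)*sqrt(P) (w(P, C) = sqrt(2*P) = sqrt(2)*sqrt(P))
v = -4/19 (v = -16/76 = -16*1/76 = -4/19 ≈ -0.21053)
(-33537 + (102 + w(11, 9)*v))*(34376 - 13064) = (-33537 + (102 + (sqrt(2)*sqrt(11))*(-4/19)))*(34376 - 13064) = (-33537 + (102 + sqrt(22)*(-4/19)))*21312 = (-33537 + (102 - 4*sqrt(22)/19))*21312 = (-33435 - 4*sqrt(22)/19)*21312 = -712566720 - 85248*sqrt(22)/19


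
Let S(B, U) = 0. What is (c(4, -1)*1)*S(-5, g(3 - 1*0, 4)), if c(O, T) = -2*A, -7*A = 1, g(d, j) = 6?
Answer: 0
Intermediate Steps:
A = -⅐ (A = -⅐*1 = -⅐ ≈ -0.14286)
c(O, T) = 2/7 (c(O, T) = -2*(-⅐) = 2/7)
(c(4, -1)*1)*S(-5, g(3 - 1*0, 4)) = ((2/7)*1)*0 = (2/7)*0 = 0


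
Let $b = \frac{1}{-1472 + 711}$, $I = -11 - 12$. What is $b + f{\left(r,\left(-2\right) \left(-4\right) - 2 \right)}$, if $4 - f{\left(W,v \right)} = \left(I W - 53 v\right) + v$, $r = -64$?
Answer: $- \frac{879717}{761} \approx -1156.0$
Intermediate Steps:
$I = -23$
$f{\left(W,v \right)} = 4 + 23 W + 52 v$ ($f{\left(W,v \right)} = 4 - \left(\left(- 23 W - 53 v\right) + v\right) = 4 - \left(\left(- 53 v - 23 W\right) + v\right) = 4 - \left(- 52 v - 23 W\right) = 4 + \left(23 W + 52 v\right) = 4 + 23 W + 52 v$)
$b = - \frac{1}{761}$ ($b = \frac{1}{-761} = - \frac{1}{761} \approx -0.0013141$)
$b + f{\left(r,\left(-2\right) \left(-4\right) - 2 \right)} = - \frac{1}{761} + \left(4 + 23 \left(-64\right) + 52 \left(\left(-2\right) \left(-4\right) - 2\right)\right) = - \frac{1}{761} + \left(4 - 1472 + 52 \left(8 - 2\right)\right) = - \frac{1}{761} + \left(4 - 1472 + 52 \cdot 6\right) = - \frac{1}{761} + \left(4 - 1472 + 312\right) = - \frac{1}{761} - 1156 = - \frac{879717}{761}$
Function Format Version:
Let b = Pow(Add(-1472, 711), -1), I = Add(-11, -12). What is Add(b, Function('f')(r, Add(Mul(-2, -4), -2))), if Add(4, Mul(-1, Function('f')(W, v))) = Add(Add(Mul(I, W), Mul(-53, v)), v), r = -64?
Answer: Rational(-879717, 761) ≈ -1156.0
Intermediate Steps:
I = -23
Function('f')(W, v) = Add(4, Mul(23, W), Mul(52, v)) (Function('f')(W, v) = Add(4, Mul(-1, Add(Add(Mul(-23, W), Mul(-53, v)), v))) = Add(4, Mul(-1, Add(Add(Mul(-53, v), Mul(-23, W)), v))) = Add(4, Mul(-1, Add(Mul(-52, v), Mul(-23, W)))) = Add(4, Add(Mul(23, W), Mul(52, v))) = Add(4, Mul(23, W), Mul(52, v)))
b = Rational(-1, 761) (b = Pow(-761, -1) = Rational(-1, 761) ≈ -0.0013141)
Add(b, Function('f')(r, Add(Mul(-2, -4), -2))) = Add(Rational(-1, 761), Add(4, Mul(23, -64), Mul(52, Add(Mul(-2, -4), -2)))) = Add(Rational(-1, 761), Add(4, -1472, Mul(52, Add(8, -2)))) = Add(Rational(-1, 761), Add(4, -1472, Mul(52, 6))) = Add(Rational(-1, 761), Add(4, -1472, 312)) = Add(Rational(-1, 761), -1156) = Rational(-879717, 761)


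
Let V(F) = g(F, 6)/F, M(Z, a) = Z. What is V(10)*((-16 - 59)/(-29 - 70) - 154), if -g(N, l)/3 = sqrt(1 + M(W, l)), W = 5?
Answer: 5057*sqrt(6)/110 ≈ 112.61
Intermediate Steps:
g(N, l) = -3*sqrt(6) (g(N, l) = -3*sqrt(1 + 5) = -3*sqrt(6))
V(F) = -3*sqrt(6)/F (V(F) = (-3*sqrt(6))/F = -3*sqrt(6)/F)
V(10)*((-16 - 59)/(-29 - 70) - 154) = (-3*sqrt(6)/10)*((-16 - 59)/(-29 - 70) - 154) = (-3*sqrt(6)*1/10)*(-75/(-99) - 154) = (-3*sqrt(6)/10)*(-75*(-1/99) - 154) = (-3*sqrt(6)/10)*(25/33 - 154) = -3*sqrt(6)/10*(-5057/33) = 5057*sqrt(6)/110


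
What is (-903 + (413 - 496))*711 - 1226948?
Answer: -1927994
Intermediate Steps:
(-903 + (413 - 496))*711 - 1226948 = (-903 - 83)*711 - 1226948 = -986*711 - 1226948 = -701046 - 1226948 = -1927994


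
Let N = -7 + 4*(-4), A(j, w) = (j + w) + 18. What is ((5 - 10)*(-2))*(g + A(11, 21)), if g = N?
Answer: 270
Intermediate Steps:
A(j, w) = 18 + j + w
N = -23 (N = -7 - 16 = -23)
g = -23
((5 - 10)*(-2))*(g + A(11, 21)) = ((5 - 10)*(-2))*(-23 + (18 + 11 + 21)) = (-5*(-2))*(-23 + 50) = 10*27 = 270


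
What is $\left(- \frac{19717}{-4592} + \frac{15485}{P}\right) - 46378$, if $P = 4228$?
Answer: $- \frac{32152617369}{693392} \approx -46370.0$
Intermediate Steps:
$\left(- \frac{19717}{-4592} + \frac{15485}{P}\right) - 46378 = \left(- \frac{19717}{-4592} + \frac{15485}{4228}\right) - 46378 = \left(\left(-19717\right) \left(- \frac{1}{4592}\right) + 15485 \cdot \frac{1}{4228}\right) - 46378 = \left(\frac{19717}{4592} + \frac{15485}{4228}\right) - 46378 = \frac{5516807}{693392} - 46378 = - \frac{32152617369}{693392}$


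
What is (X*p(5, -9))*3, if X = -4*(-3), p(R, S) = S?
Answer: -324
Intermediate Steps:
X = 12
(X*p(5, -9))*3 = (12*(-9))*3 = -108*3 = -324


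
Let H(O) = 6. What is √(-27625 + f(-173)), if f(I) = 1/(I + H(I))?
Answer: 16*I*√3009507/167 ≈ 166.21*I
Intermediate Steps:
f(I) = 1/(6 + I) (f(I) = 1/(I + 6) = 1/(6 + I))
√(-27625 + f(-173)) = √(-27625 + 1/(6 - 173)) = √(-27625 + 1/(-167)) = √(-27625 - 1/167) = √(-4613376/167) = 16*I*√3009507/167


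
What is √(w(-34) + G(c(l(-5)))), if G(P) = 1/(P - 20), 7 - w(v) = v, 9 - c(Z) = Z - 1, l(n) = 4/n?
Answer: 3*√9614/46 ≈ 6.3946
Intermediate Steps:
c(Z) = 10 - Z (c(Z) = 9 - (Z - 1) = 9 - (-1 + Z) = 9 + (1 - Z) = 10 - Z)
w(v) = 7 - v
G(P) = 1/(-20 + P)
√(w(-34) + G(c(l(-5)))) = √((7 - 1*(-34)) + 1/(-20 + (10 - 4/(-5)))) = √((7 + 34) + 1/(-20 + (10 - 4*(-1)/5))) = √(41 + 1/(-20 + (10 - 1*(-⅘)))) = √(41 + 1/(-20 + (10 + ⅘))) = √(41 + 1/(-20 + 54/5)) = √(41 + 1/(-46/5)) = √(41 - 5/46) = √(1881/46) = 3*√9614/46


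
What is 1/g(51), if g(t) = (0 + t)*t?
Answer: 1/2601 ≈ 0.00038447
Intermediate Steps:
g(t) = t**2 (g(t) = t*t = t**2)
1/g(51) = 1/(51**2) = 1/2601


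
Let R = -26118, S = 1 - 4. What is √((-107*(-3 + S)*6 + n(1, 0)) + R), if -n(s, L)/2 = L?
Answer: 3*I*√2474 ≈ 149.22*I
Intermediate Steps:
n(s, L) = -2*L
S = -3
√((-107*(-3 + S)*6 + n(1, 0)) + R) = √((-107*(-3 - 3)*6 - 2*0) - 26118) = √((-(-642)*6 + 0) - 26118) = √((-107*(-36) + 0) - 26118) = √((3852 + 0) - 26118) = √(3852 - 26118) = √(-22266) = 3*I*√2474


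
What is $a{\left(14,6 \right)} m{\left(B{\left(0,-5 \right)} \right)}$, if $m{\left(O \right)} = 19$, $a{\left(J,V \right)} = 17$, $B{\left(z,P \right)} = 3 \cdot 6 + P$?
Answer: $323$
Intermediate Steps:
$B{\left(z,P \right)} = 18 + P$
$a{\left(14,6 \right)} m{\left(B{\left(0,-5 \right)} \right)} = 17 \cdot 19 = 323$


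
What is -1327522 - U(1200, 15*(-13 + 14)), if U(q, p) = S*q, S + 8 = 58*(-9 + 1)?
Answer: -761122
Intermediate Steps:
S = -472 (S = -8 + 58*(-9 + 1) = -8 + 58*(-8) = -8 - 464 = -472)
U(q, p) = -472*q
-1327522 - U(1200, 15*(-13 + 14)) = -1327522 - (-472)*1200 = -1327522 - 1*(-566400) = -1327522 + 566400 = -761122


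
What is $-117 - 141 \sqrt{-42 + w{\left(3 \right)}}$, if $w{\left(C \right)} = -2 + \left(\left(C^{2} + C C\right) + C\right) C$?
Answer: $-117 - 141 \sqrt{19} \approx -731.6$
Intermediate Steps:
$w{\left(C \right)} = -2 + C \left(C + 2 C^{2}\right)$ ($w{\left(C \right)} = -2 + \left(\left(C^{2} + C^{2}\right) + C\right) C = -2 + \left(2 C^{2} + C\right) C = -2 + \left(C + 2 C^{2}\right) C = -2 + C \left(C + 2 C^{2}\right)$)
$-117 - 141 \sqrt{-42 + w{\left(3 \right)}} = -117 - 141 \sqrt{-42 + \left(-2 + 3^{2} + 2 \cdot 3^{3}\right)} = -117 - 141 \sqrt{-42 + \left(-2 + 9 + 2 \cdot 27\right)} = -117 - 141 \sqrt{-42 + \left(-2 + 9 + 54\right)} = -117 - 141 \sqrt{-42 + 61} = -117 - 141 \sqrt{19}$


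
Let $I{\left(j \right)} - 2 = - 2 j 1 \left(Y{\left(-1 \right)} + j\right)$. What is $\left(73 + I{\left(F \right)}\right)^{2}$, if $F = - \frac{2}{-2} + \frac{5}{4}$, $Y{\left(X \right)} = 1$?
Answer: $\frac{233289}{64} \approx 3645.1$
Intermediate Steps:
$F = \frac{9}{4}$ ($F = \left(-2\right) \left(- \frac{1}{2}\right) + 5 \cdot \frac{1}{4} = 1 + \frac{5}{4} = \frac{9}{4} \approx 2.25$)
$I{\left(j \right)} = 2 - 2 j \left(1 + j\right)$ ($I{\left(j \right)} = 2 + - 2 j 1 \left(1 + j\right) = 2 + - 2 j \left(1 + j\right) = 2 - 2 j \left(1 + j\right)$)
$\left(73 + I{\left(F \right)}\right)^{2} = \left(73 - \left(\frac{5}{2} + \frac{81}{8}\right)\right)^{2} = \left(73 - \frac{101}{8}\right)^{2} = \left(\frac{483}{8}\right)^{2} = \frac{233289}{64}$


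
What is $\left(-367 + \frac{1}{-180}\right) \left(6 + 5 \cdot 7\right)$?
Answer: $- \frac{2708501}{180} \approx -15047.0$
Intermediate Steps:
$\left(-367 + \frac{1}{-180}\right) \left(6 + 5 \cdot 7\right) = \left(-367 - \frac{1}{180}\right) \left(6 + 35\right) = \left(- \frac{66061}{180}\right) 41 = - \frac{2708501}{180}$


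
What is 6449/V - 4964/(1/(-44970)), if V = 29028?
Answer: 6479951796689/29028 ≈ 2.2323e+8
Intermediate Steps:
6449/V - 4964/(1/(-44970)) = 6449/29028 - 4964/(1/(-44970)) = 6449*(1/29028) - 4964/(-1/44970) = 6449/29028 - 4964*(-44970) = 6449/29028 + 223231080 = 6479951796689/29028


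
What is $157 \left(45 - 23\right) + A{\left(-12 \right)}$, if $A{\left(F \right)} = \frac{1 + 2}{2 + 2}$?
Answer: $\frac{13819}{4} \approx 3454.8$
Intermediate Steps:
$A{\left(F \right)} = \frac{3}{4}$
$157 \left(45 - 23\right) + A{\left(-12 \right)} = 157 \left(45 - 23\right) + \frac{3}{4} = 157 \cdot 22 + \frac{3}{4} = 3454 + \frac{3}{4} = \frac{13819}{4}$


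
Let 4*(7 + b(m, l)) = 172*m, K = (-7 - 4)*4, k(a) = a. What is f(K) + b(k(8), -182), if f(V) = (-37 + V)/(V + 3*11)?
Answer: 3788/11 ≈ 344.36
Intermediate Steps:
K = -44 (K = -11*4 = -44)
b(m, l) = -7 + 43*m (b(m, l) = -7 + (172*m)/4 = -7 + 43*m)
f(V) = (-37 + V)/(33 + V) (f(V) = (-37 + V)/(V + 33) = (-37 + V)/(33 + V))
f(K) + b(k(8), -182) = (-37 - 44)/(33 - 44) + (-7 + 43*8) = -81/(-11) + (-7 + 344) = -1/11*(-81) + 337 = 81/11 + 337 = 3788/11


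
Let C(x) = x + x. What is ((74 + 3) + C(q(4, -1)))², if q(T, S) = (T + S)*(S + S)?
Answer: 4225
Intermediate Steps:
q(T, S) = 2*S*(S + T) (q(T, S) = (S + T)*(2*S) = 2*S*(S + T))
C(x) = 2*x
((74 + 3) + C(q(4, -1)))² = ((74 + 3) + 2*(2*(-1)*(-1 + 4)))² = (77 + 2*(2*(-1)*3))² = (77 + 2*(-6))² = (77 - 12)² = 65² = 4225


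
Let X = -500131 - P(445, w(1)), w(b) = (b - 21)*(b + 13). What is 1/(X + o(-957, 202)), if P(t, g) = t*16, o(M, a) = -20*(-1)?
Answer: -1/507231 ≈ -1.9715e-6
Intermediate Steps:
w(b) = (-21 + b)*(13 + b)
o(M, a) = 20
P(t, g) = 16*t
X = -507251 (X = -500131 - 16*445 = -500131 - 1*7120 = -500131 - 7120 = -507251)
1/(X + o(-957, 202)) = 1/(-507251 + 20) = 1/(-507231) = -1/507231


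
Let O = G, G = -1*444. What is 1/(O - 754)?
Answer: -1/1198 ≈ -0.00083472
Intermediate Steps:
G = -444
O = -444
1/(O - 754) = 1/(-444 - 754) = 1/(-1198) = -1/1198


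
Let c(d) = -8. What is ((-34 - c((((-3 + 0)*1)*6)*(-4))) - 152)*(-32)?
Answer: 5696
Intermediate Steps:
((-34 - c((((-3 + 0)*1)*6)*(-4))) - 152)*(-32) = ((-34 - 1*(-8)) - 152)*(-32) = ((-34 + 8) - 152)*(-32) = (-26 - 152)*(-32) = -178*(-32) = 5696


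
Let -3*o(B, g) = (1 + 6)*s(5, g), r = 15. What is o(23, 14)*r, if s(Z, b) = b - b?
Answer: 0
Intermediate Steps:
s(Z, b) = 0
o(B, g) = 0 (o(B, g) = -(1 + 6)*0/3 = -7*0/3 = -⅓*0 = 0)
o(23, 14)*r = 0*15 = 0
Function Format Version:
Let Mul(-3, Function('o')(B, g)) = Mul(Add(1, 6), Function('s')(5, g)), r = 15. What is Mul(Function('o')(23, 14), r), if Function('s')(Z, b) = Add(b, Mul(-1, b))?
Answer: 0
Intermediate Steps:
Function('s')(Z, b) = 0
Function('o')(B, g) = 0 (Function('o')(B, g) = Mul(Rational(-1, 3), Mul(Add(1, 6), 0)) = Mul(Rational(-1, 3), Mul(7, 0)) = Mul(Rational(-1, 3), 0) = 0)
Mul(Function('o')(23, 14), r) = Mul(0, 15) = 0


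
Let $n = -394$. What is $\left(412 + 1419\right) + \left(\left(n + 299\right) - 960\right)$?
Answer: $776$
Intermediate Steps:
$\left(412 + 1419\right) + \left(\left(n + 299\right) - 960\right) = \left(412 + 1419\right) + \left(\left(-394 + 299\right) - 960\right) = 1831 - 1055 = 776$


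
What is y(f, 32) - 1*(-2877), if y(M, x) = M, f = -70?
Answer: 2807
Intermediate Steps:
y(f, 32) - 1*(-2877) = -70 - 1*(-2877) = -70 + 2877 = 2807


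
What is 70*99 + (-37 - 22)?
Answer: 6871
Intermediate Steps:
70*99 + (-37 - 22) = 6930 - 59 = 6871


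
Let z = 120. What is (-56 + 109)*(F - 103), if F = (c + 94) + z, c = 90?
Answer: 10653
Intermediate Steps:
F = 304 (F = (90 + 94) + 120 = 184 + 120 = 304)
(-56 + 109)*(F - 103) = (-56 + 109)*(304 - 103) = 53*201 = 10653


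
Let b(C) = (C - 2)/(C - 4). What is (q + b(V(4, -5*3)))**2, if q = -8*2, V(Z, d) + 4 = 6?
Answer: 256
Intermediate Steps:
V(Z, d) = 2 (V(Z, d) = -4 + 6 = 2)
b(C) = (-2 + C)/(-4 + C)
q = -16
(q + b(V(4, -5*3)))**2 = (-16 + (-2 + 2)/(-4 + 2))**2 = (-16 + 0/(-2))**2 = (-16 - 1/2*0)**2 = (-16 + 0)**2 = (-16)**2 = 256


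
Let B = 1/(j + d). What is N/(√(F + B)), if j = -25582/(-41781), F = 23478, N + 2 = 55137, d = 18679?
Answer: 937295*√5498118847580991619/6107824260633 ≈ 359.83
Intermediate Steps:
N = 55135 (N = -2 + 55137 = 55135)
j = 25582/41781 (j = -25582*(-1/41781) = 25582/41781 ≈ 0.61229)
B = 41781/780452881 (B = 1/(25582/41781 + 18679) = 1/(780452881/41781) = 41781/780452881 ≈ 5.3534e-5)
N/(√(F + B)) = 55135/(√(23478 + 41781/780452881)) = 55135/(√(18323472781899/780452881)) = 55135/((3*√5498118847580991619/45908993)) = 55135*(17*√5498118847580991619/6107824260633) = 937295*√5498118847580991619/6107824260633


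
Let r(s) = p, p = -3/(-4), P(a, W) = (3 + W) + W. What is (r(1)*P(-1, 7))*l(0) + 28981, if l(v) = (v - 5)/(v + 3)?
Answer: 115839/4 ≈ 28960.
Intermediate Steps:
P(a, W) = 3 + 2*W
p = ¾ (p = -3*(-¼) = ¾ ≈ 0.75000)
r(s) = ¾
l(v) = (-5 + v)/(3 + v)
(r(1)*P(-1, 7))*l(0) + 28981 = (3*(3 + 2*7)/4)*((-5 + 0)/(3 + 0)) + 28981 = (3*(3 + 14)/4)*(-5/3) + 28981 = ((¾)*17)*((⅓)*(-5)) + 28981 = (51/4)*(-5/3) + 28981 = -85/4 + 28981 = 115839/4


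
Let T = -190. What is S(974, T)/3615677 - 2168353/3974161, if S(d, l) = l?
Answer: -7840819160571/14369282521997 ≈ -0.54567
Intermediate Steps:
S(974, T)/3615677 - 2168353/3974161 = -190/3615677 - 2168353/3974161 = -7840819160571/14369282521997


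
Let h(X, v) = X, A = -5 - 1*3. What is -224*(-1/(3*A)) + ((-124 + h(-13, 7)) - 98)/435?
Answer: -859/87 ≈ -9.8736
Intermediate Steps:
A = -8 (A = -5 - 3 = -8)
-224*(-1/(3*A)) + ((-124 + h(-13, 7)) - 98)/435 = -224/((-8*(-3))) + ((-124 - 13) - 98)/435 = -224/24 + (-137 - 98)*(1/435) = -224*1/24 - 235*1/435 = -28/3 - 47/87 = -859/87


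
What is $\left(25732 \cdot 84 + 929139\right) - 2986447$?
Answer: $104180$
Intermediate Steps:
$\left(25732 \cdot 84 + 929139\right) - 2986447 = \left(2161488 + 929139\right) - 2986447 = 3090627 - 2986447 = 104180$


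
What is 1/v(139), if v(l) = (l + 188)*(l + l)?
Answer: 1/90906 ≈ 1.1000e-5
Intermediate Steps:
v(l) = 2*l*(188 + l) (v(l) = (188 + l)*(2*l) = 2*l*(188 + l))
1/v(139) = 1/(2*139*(188 + 139)) = 1/(2*139*327) = 1/90906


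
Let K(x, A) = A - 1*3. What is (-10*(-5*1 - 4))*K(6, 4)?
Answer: 90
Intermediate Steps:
K(x, A) = -3 + A (K(x, A) = A - 3 = -3 + A)
(-10*(-5*1 - 4))*K(6, 4) = (-10*(-5*1 - 4))*(-3 + 4) = -10*(-5 - 4)*1 = -10*(-9)*1 = 90*1 = 90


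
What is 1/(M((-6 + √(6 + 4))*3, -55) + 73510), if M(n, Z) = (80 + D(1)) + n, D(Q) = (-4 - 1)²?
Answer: 73597/5416518319 - 3*√10/5416518319 ≈ 1.3586e-5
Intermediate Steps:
D(Q) = 25 (D(Q) = (-5)² = 25)
M(n, Z) = 105 + n (M(n, Z) = (80 + 25) + n = 105 + n)
1/(M((-6 + √(6 + 4))*3, -55) + 73510) = 1/((105 + (-6 + √(6 + 4))*3) + 73510) = 1/((105 + (-6 + √10)*3) + 73510) = 1/((105 + (-18 + 3*√10)) + 73510) = 1/((87 + 3*√10) + 73510) = 1/(73597 + 3*√10)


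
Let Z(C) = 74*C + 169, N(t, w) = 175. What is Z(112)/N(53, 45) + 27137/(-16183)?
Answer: 132110656/2832025 ≈ 46.649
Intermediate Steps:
Z(C) = 169 + 74*C
Z(112)/N(53, 45) + 27137/(-16183) = (169 + 74*112)/175 + 27137/(-16183) = (169 + 8288)*(1/175) + 27137*(-1/16183) = 8457*(1/175) - 27137/16183 = 8457/175 - 27137/16183 = 132110656/2832025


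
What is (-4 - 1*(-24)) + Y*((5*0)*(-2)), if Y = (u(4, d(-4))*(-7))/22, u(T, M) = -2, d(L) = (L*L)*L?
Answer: 20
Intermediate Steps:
d(L) = L³ (d(L) = L²*L = L³)
Y = 7/11 (Y = -2*(-7)/22 = 14*(1/22) = 7/11 ≈ 0.63636)
(-4 - 1*(-24)) + Y*((5*0)*(-2)) = (-4 - 1*(-24)) + 7*((5*0)*(-2))/11 = (-4 + 24) + 7*(0*(-2))/11 = 20 + (7/11)*0 = 20 + 0 = 20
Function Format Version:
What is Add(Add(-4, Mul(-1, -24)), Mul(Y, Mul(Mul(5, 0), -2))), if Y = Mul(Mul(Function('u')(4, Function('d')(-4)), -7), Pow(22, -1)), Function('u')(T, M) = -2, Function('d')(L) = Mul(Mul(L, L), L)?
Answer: 20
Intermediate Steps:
Function('d')(L) = Pow(L, 3) (Function('d')(L) = Mul(Pow(L, 2), L) = Pow(L, 3))
Y = Rational(7, 11) (Y = Mul(Mul(-2, -7), Pow(22, -1)) = Mul(14, Rational(1, 22)) = Rational(7, 11) ≈ 0.63636)
Add(Add(-4, Mul(-1, -24)), Mul(Y, Mul(Mul(5, 0), -2))) = Add(Add(-4, Mul(-1, -24)), Mul(Rational(7, 11), Mul(Mul(5, 0), -2))) = Add(Add(-4, 24), Mul(Rational(7, 11), Mul(0, -2))) = Add(20, Mul(Rational(7, 11), 0)) = Add(20, 0) = 20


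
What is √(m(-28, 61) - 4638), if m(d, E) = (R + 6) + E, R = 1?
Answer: I*√4570 ≈ 67.602*I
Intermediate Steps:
m(d, E) = 7 + E (m(d, E) = (1 + 6) + E = 7 + E)
√(m(-28, 61) - 4638) = √((7 + 61) - 4638) = √(68 - 4638) = √(-4570) = I*√4570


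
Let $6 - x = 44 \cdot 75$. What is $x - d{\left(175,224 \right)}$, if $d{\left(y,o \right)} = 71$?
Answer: $-3365$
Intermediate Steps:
$x = -3294$ ($x = 6 - 44 \cdot 75 = 6 - 3300 = -3294$)
$x - d{\left(175,224 \right)} = -3294 - 71 = -3365$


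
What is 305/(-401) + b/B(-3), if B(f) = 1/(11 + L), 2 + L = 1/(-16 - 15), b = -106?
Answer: -11826123/12431 ≈ -951.34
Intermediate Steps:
L = -63/31 (L = -2 + 1/(-16 - 15) = -2 + 1/(-31) = -2 - 1/31 = -63/31 ≈ -2.0323)
B(f) = 31/278 (B(f) = 1/(11 - 63/31) = 1/(278/31) = 31/278)
305/(-401) + b/B(-3) = 305/(-401) - 106/31/278 = 305*(-1/401) - 106*278/31 = -305/401 - 29468/31 = -11826123/12431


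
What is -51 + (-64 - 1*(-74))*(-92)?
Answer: -971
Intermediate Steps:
-51 + (-64 - 1*(-74))*(-92) = -51 + (-64 + 74)*(-92) = -51 + 10*(-92) = -51 - 920 = -971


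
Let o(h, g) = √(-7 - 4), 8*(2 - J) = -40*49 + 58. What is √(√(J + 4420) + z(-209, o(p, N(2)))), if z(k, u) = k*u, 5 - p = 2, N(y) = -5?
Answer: √(6*√2071 - 836*I*√11)/2 ≈ 19.555 - 17.724*I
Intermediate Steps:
p = 3 (p = 5 - 1*2 = 5 - 2 = 3)
J = 959/4 (J = 2 - (-40*49 + 58)/8 = 2 - (-1960 + 58)/8 = 2 - ⅛*(-1902) = 2 + 951/4 = 959/4 ≈ 239.75)
o(h, g) = I*√11 (o(h, g) = √(-11) = I*√11)
√(√(J + 4420) + z(-209, o(p, N(2)))) = √(√(959/4 + 4420) - 209*I*√11) = √(√(18639/4) - 209*I*√11) = √(3*√2071/2 - 209*I*√11)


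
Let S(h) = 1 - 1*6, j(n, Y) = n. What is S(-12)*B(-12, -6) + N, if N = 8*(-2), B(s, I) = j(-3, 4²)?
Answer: -1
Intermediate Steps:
B(s, I) = -3
N = -16
S(h) = -5 (S(h) = 1 - 6 = -5)
S(-12)*B(-12, -6) + N = -5*(-3) - 16 = 15 - 16 = -1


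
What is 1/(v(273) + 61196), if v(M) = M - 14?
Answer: 1/61455 ≈ 1.6272e-5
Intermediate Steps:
v(M) = -14 + M
1/(v(273) + 61196) = 1/((-14 + 273) + 61196) = 1/(259 + 61196) = 1/61455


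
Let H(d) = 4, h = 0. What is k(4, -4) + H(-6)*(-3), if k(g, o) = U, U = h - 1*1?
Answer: -13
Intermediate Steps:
U = -1 (U = 0 - 1*1 = 0 - 1 = -1)
k(g, o) = -1
k(4, -4) + H(-6)*(-3) = -1 + 4*(-3) = -1 - 12 = -13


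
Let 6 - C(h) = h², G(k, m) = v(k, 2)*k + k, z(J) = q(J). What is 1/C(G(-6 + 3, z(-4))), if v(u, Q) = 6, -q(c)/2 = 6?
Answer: -1/435 ≈ -0.0022989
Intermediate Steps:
q(c) = -12 (q(c) = -2*6 = -12)
z(J) = -12
G(k, m) = 7*k (G(k, m) = 6*k + k = 7*k)
C(h) = 6 - h²
1/C(G(-6 + 3, z(-4))) = 1/(6 - (7*(-6 + 3))²) = 1/(6 - (7*(-3))²) = 1/(6 - 1*(-21)²) = 1/(6 - 1*441) = 1/(6 - 441) = 1/(-435) = -1/435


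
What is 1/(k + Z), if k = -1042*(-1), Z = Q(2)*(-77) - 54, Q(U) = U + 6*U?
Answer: -1/90 ≈ -0.011111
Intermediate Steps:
Q(U) = 7*U
Z = -1132 (Z = (7*2)*(-77) - 54 = 14*(-77) - 54 = -1078 - 54 = -1132)
k = 1042 (k = -1*(-1042) = 1042)
1/(k + Z) = 1/(1042 - 1132) = 1/(-90) = -1/90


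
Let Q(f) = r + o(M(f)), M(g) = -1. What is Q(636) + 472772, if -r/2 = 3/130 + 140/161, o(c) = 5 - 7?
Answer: 706788481/1495 ≈ 4.7277e+5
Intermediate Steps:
o(c) = -2
r = -2669/1495 (r = -2*(3/130 + 140/161) = -2*(3*(1/130) + 140*(1/161)) = -2*(3/130 + 20/23) = -2*2669/2990 = -2669/1495 ≈ -1.7853)
Q(f) = -5659/1495 (Q(f) = -2669/1495 - 2 = -5659/1495)
Q(636) + 472772 = -5659/1495 + 472772 = 706788481/1495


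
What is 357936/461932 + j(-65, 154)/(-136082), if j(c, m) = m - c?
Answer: 12151870911/15715157606 ≈ 0.77326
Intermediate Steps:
357936/461932 + j(-65, 154)/(-136082) = 357936/461932 + (154 - 1*(-65))/(-136082) = 357936*(1/461932) + (154 + 65)*(-1/136082) = 89484/115483 + 219*(-1/136082) = 89484/115483 - 219/136082 = 12151870911/15715157606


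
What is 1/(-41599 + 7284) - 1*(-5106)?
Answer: 175212389/34315 ≈ 5106.0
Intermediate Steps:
1/(-41599 + 7284) - 1*(-5106) = 1/(-34315) + 5106 = -1/34315 + 5106 = 175212389/34315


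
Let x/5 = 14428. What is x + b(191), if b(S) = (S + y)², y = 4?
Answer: 110165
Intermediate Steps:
x = 72140 (x = 5*14428 = 72140)
b(S) = (4 + S)² (b(S) = (S + 4)² = (4 + S)²)
x + b(191) = 72140 + (4 + 191)² = 72140 + 195² = 72140 + 38025 = 110165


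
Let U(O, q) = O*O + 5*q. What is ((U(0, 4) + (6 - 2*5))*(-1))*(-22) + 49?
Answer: 401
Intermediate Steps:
U(O, q) = O**2 + 5*q
((U(0, 4) + (6 - 2*5))*(-1))*(-22) + 49 = (((0**2 + 5*4) + (6 - 2*5))*(-1))*(-22) + 49 = (((0 + 20) + (6 - 10))*(-1))*(-22) + 49 = ((20 - 4)*(-1))*(-22) + 49 = (16*(-1))*(-22) + 49 = -16*(-22) + 49 = 352 + 49 = 401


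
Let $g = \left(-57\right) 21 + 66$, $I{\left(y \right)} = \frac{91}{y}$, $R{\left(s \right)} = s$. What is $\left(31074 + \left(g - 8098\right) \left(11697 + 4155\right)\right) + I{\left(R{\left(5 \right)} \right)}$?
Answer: $- \frac{731335079}{5} \approx -1.4627 \cdot 10^{8}$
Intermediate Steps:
$g = -1131$ ($g = -1197 + 66 = -1131$)
$\left(31074 + \left(g - 8098\right) \left(11697 + 4155\right)\right) + I{\left(R{\left(5 \right)} \right)} = \left(31074 + \left(-1131 - 8098\right) \left(11697 + 4155\right)\right) + \frac{91}{5} = \left(31074 - 146298108\right) + 91 \cdot \frac{1}{5} = \left(31074 - 146298108\right) + \frac{91}{5} = -146267034 + \frac{91}{5} = - \frac{731335079}{5}$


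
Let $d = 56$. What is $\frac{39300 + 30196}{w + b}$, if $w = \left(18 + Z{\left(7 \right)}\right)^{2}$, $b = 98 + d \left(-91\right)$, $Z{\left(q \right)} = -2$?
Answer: $- \frac{34748}{2371} \approx -14.655$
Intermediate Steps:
$b = -4998$ ($b = 98 + 56 \left(-91\right) = 98 - 5096 = -4998$)
$w = 256$ ($w = \left(18 - 2\right)^{2} = 16^{2} = 256$)
$\frac{39300 + 30196}{w + b} = \frac{39300 + 30196}{256 - 4998} = \frac{69496}{-4742} = 69496 \left(- \frac{1}{4742}\right) = - \frac{34748}{2371}$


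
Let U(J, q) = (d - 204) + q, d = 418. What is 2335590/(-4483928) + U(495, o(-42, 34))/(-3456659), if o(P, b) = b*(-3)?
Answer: -4036920196873/7749705038276 ≈ -0.52091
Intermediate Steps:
o(P, b) = -3*b
U(J, q) = 214 + q (U(J, q) = (418 - 204) + q = 214 + q)
2335590/(-4483928) + U(495, o(-42, 34))/(-3456659) = 2335590/(-4483928) + (214 - 3*34)/(-3456659) = 2335590*(-1/4483928) + (214 - 102)*(-1/3456659) = -1167795/2241964 + 112*(-1/3456659) = -1167795/2241964 - 112/3456659 = -4036920196873/7749705038276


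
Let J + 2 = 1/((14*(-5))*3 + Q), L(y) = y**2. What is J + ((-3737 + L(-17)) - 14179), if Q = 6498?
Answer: -110851151/6288 ≈ -17629.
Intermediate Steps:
J = -12575/6288 (J = -2 + 1/((14*(-5))*3 + 6498) = -2 + 1/(-70*3 + 6498) = -2 + 1/(-210 + 6498) = -2 + 1/6288 = -12575/6288 ≈ -1.9998)
J + ((-3737 + L(-17)) - 14179) = -12575/6288 + ((-3737 + (-17)**2) - 14179) = -12575/6288 + ((-3737 + 289) - 14179) = -12575/6288 + (-3448 - 14179) = -12575/6288 - 17627 = -110851151/6288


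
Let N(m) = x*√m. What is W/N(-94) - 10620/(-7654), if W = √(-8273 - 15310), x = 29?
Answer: 5310/3827 + √2216802/2726 ≈ 1.9337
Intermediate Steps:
N(m) = 29*√m
W = I*√23583 (W = √(-23583) = I*√23583 ≈ 153.57*I)
W/N(-94) - 10620/(-7654) = (I*√23583)/((29*√(-94))) - 10620/(-7654) = (I*√23583)/((29*(I*√94))) - 10620*(-1/7654) = (I*√23583)/((29*I*√94)) + 5310/3827 = (I*√23583)*(-I*√94/2726) + 5310/3827 = √2216802/2726 + 5310/3827 = 5310/3827 + √2216802/2726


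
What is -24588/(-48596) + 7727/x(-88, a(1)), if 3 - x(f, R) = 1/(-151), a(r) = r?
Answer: 14177964511/5515646 ≈ 2570.5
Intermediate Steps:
x(f, R) = 454/151 (x(f, R) = 3 - 1/(-151) = 3 - 1*(-1/151) = 3 + 1/151 = 454/151)
-24588/(-48596) + 7727/x(-88, a(1)) = -24588/(-48596) + 7727/(454/151) = -24588*(-1/48596) + 7727*(151/454) = 6147/12149 + 1166777/454 = 14177964511/5515646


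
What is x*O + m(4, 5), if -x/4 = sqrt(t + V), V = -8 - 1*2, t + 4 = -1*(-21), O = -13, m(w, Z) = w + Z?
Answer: 9 + 52*sqrt(7) ≈ 146.58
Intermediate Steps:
m(w, Z) = Z + w
t = 17 (t = -4 - 1*(-21) = -4 + 21 = 17)
V = -10 (V = -8 - 2 = -10)
x = -4*sqrt(7) (x = -4*sqrt(17 - 10) = -4*sqrt(7) ≈ -10.583)
x*O + m(4, 5) = -4*sqrt(7)*(-13) + (5 + 4) = 52*sqrt(7) + 9 = 9 + 52*sqrt(7)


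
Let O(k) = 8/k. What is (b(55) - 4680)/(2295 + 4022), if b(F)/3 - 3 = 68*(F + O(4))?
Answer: 6957/6317 ≈ 1.1013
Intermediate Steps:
b(F) = 417 + 204*F (b(F) = 9 + 3*(68*(F + 8/4)) = 9 + 3*(68*(F + 8*(¼))) = 9 + 3*(68*(F + 2)) = 9 + 3*(68*(2 + F)) = 9 + 3*(136 + 68*F) = 9 + (408 + 204*F) = 417 + 204*F)
(b(55) - 4680)/(2295 + 4022) = ((417 + 204*55) - 4680)/(2295 + 4022) = ((417 + 11220) - 4680)/6317 = (11637 - 4680)*(1/6317) = 6957*(1/6317) = 6957/6317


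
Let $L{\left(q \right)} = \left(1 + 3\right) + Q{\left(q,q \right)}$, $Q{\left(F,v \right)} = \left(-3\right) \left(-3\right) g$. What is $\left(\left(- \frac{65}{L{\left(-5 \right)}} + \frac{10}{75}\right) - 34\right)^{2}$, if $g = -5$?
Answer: $\frac{394141609}{378225} \approx 1042.1$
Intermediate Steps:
$Q{\left(F,v \right)} = -45$ ($Q{\left(F,v \right)} = \left(-3\right) \left(-3\right) \left(-5\right) = 9 \left(-5\right) = -45$)
$L{\left(q \right)} = -41$ ($L{\left(q \right)} = \left(1 + 3\right) - 45 = 4 - 45 = -41$)
$\left(\left(- \frac{65}{L{\left(-5 \right)}} + \frac{10}{75}\right) - 34\right)^{2} = \left(\left(- \frac{65}{-41} + \frac{10}{75}\right) - 34\right)^{2} = \left(\left(\left(-65\right) \left(- \frac{1}{41}\right) + 10 \cdot \frac{1}{75}\right) - 34\right)^{2} = \left(\left(\frac{65}{41} + \frac{2}{15}\right) - 34\right)^{2} = \left(\frac{1057}{615} - 34\right)^{2} = \left(- \frac{19853}{615}\right)^{2} = \frac{394141609}{378225}$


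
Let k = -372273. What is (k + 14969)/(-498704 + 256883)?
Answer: 357304/241821 ≈ 1.4776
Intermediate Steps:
(k + 14969)/(-498704 + 256883) = (-372273 + 14969)/(-498704 + 256883) = -357304/(-241821) = -357304*(-1/241821) = 357304/241821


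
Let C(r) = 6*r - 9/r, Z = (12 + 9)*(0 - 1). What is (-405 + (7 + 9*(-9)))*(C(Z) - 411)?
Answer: 1799124/7 ≈ 2.5702e+5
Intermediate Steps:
Z = -21 (Z = 21*(-1) = -21)
C(r) = -9/r + 6*r
(-405 + (7 + 9*(-9)))*(C(Z) - 411) = (-405 + (7 + 9*(-9)))*((-9/(-21) + 6*(-21)) - 411) = (-405 + (7 - 81))*((-9*(-1/21) - 126) - 411) = (-405 - 74)*((3/7 - 126) - 411) = -479*(-879/7 - 411) = -479*(-3756/7) = 1799124/7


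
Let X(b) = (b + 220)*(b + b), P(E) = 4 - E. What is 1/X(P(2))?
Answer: 1/888 ≈ 0.0011261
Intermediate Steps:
X(b) = 2*b*(220 + b) (X(b) = (220 + b)*(2*b) = 2*b*(220 + b))
1/X(P(2)) = 1/(2*(4 - 1*2)*(220 + (4 - 1*2))) = 1/(2*(4 - 2)*(220 + (4 - 2))) = 1/(2*2*(220 + 2)) = 1/(2*2*222) = 1/888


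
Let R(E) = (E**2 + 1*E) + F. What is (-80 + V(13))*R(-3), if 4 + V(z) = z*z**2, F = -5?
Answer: 2113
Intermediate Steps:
V(z) = -4 + z**3 (V(z) = -4 + z*z**2 = -4 + z**3)
R(E) = -5 + E + E**2 (R(E) = (E**2 + 1*E) - 5 = (E**2 + E) - 5 = (E + E**2) - 5 = -5 + E + E**2)
(-80 + V(13))*R(-3) = (-80 + (-4 + 13**3))*(-5 - 3 + (-3)**2) = (-80 + (-4 + 2197))*(-5 - 3 + 9) = (-80 + 2193)*1 = 2113*1 = 2113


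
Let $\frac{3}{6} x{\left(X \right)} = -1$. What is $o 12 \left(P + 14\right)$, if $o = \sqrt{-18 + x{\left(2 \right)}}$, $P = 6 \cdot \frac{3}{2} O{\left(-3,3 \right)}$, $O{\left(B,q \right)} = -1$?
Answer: $120 i \sqrt{5} \approx 268.33 i$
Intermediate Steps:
$x{\left(X \right)} = -2$ ($x{\left(X \right)} = 2 \left(-1\right) = -2$)
$P = -9$ ($P = 6 \cdot \frac{3}{2} \left(-1\right) = 9 \left(-1\right) = -9$)
$o = 2 i \sqrt{5}$ ($o = \sqrt{-18 - 2} = \sqrt{-20} = 2 i \sqrt{5} \approx 4.4721 i$)
$o 12 \left(P + 14\right) = 2 i \sqrt{5} \cdot 12 \left(-9 + 14\right) = 24 i \sqrt{5} \cdot 5 = 120 i \sqrt{5}$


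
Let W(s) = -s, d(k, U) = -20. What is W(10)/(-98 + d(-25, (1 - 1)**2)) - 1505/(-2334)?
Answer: 100465/137706 ≈ 0.72956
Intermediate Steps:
W(10)/(-98 + d(-25, (1 - 1)**2)) - 1505/(-2334) = (-1*10)/(-98 - 20) - 1505/(-2334) = -10/(-118) - 1505*(-1/2334) = -10*(-1/118) + 1505/2334 = 5/59 + 1505/2334 = 100465/137706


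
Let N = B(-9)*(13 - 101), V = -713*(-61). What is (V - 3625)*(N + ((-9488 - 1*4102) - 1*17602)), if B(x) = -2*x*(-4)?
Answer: -990959008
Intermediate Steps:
B(x) = 8*x
V = 43493
N = 6336 (N = (8*(-9))*(13 - 101) = -72*(-88) = 6336)
(V - 3625)*(N + ((-9488 - 1*4102) - 1*17602)) = (43493 - 3625)*(6336 + ((-9488 - 1*4102) - 1*17602)) = 39868*(6336 + ((-9488 - 4102) - 17602)) = 39868*(6336 + (-13590 - 17602)) = 39868*(6336 - 31192) = 39868*(-24856) = -990959008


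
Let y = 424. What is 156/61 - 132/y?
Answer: 14523/6466 ≈ 2.2461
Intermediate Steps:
156/61 - 132/y = 156/61 - 132/424 = 156*(1/61) - 132*1/424 = 156/61 - 33/106 = 14523/6466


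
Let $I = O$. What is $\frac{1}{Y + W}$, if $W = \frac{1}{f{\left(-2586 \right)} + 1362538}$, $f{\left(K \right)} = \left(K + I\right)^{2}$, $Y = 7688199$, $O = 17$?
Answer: $\frac{7962299}{61215739209502} \approx 1.3007 \cdot 10^{-7}$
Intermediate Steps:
$I = 17$
$f{\left(K \right)} = \left(17 + K\right)^{2}$ ($f{\left(K \right)} = \left(K + 17\right)^{2} = \left(17 + K\right)^{2}$)
$W = \frac{1}{7962299}$ ($W = \frac{1}{\left(17 - 2586\right)^{2} + 1362538} = \frac{1}{\left(-2569\right)^{2} + 1362538} = \frac{1}{6599761 + 1362538} = \frac{1}{7962299} \approx 1.2559 \cdot 10^{-7}$)
$\frac{1}{Y + W} = \frac{1}{7688199 + \frac{1}{7962299}} = \frac{1}{\frac{61215739209502}{7962299}} = \frac{7962299}{61215739209502}$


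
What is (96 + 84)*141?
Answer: 25380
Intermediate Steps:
(96 + 84)*141 = 180*141 = 25380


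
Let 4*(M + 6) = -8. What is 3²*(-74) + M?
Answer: -674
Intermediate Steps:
M = -8 (M = -6 + (¼)*(-8) = -6 - 2 = -8)
3²*(-74) + M = 3²*(-74) - 8 = 9*(-74) - 8 = -666 - 8 = -674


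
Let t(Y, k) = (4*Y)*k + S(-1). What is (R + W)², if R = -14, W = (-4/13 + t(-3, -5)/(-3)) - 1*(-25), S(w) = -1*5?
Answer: 88804/1521 ≈ 58.385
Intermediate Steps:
S(w) = -5
t(Y, k) = -5 + 4*Y*k (t(Y, k) = (4*Y)*k - 5 = 4*Y*k - 5 = -5 + 4*Y*k)
W = 248/39 (W = (-4/13 + (-5 + 4*(-3)*(-5))/(-3)) - 1*(-25) = (-4*1/13 + (-5 + 60)*(-⅓)) + 25 = (-4/13 + 55*(-⅓)) + 25 = (-4/13 - 55/3) + 25 = -727/39 + 25 = 248/39 ≈ 6.3590)
(R + W)² = (-14 + 248/39)² = (-298/39)² = 88804/1521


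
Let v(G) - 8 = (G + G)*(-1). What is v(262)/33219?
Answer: -172/11073 ≈ -0.015533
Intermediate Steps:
v(G) = 8 - 2*G (v(G) = 8 + (G + G)*(-1) = 8 + (2*G)*(-1) = 8 - 2*G)
v(262)/33219 = (8 - 2*262)/33219 = (8 - 524)*(1/33219) = -516*1/33219 = -172/11073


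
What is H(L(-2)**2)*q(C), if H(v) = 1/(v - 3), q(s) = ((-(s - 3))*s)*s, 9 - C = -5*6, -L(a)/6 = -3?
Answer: -18252/107 ≈ -170.58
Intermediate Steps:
L(a) = 18 (L(a) = -6*(-3) = 18)
C = 39 (C = 9 - (-5)*6 = 9 - 1*(-30) = 9 + 30 = 39)
q(s) = s**2*(3 - s) (q(s) = ((-(-3 + s))*s)*s = ((3 - s)*s)*s = (s*(3 - s))*s = s**2*(3 - s))
H(v) = 1/(-3 + v)
H(L(-2)**2)*q(C) = (39**2*(3 - 1*39))/(-3 + 18**2) = (1521*(3 - 39))/(-3 + 324) = (1521*(-36))/321 = (1/321)*(-54756) = -18252/107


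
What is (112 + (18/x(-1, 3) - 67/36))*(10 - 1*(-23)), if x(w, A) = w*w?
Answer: 50743/12 ≈ 4228.6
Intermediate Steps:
x(w, A) = w²
(112 + (18/x(-1, 3) - 67/36))*(10 - 1*(-23)) = (112 + (18/((-1)²) - 67/36))*(10 - 1*(-23)) = (112 + (18/1 - 67*1/36))*(10 + 23) = (112 + (18*1 - 67/36))*33 = (112 + (18 - 67/36))*33 = (112 + 581/36)*33 = (4613/36)*33 = 50743/12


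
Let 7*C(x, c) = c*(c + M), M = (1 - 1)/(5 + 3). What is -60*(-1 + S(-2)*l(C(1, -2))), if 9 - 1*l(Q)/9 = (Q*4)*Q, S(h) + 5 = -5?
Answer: 2038740/49 ≈ 41607.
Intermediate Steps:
S(h) = -10 (S(h) = -5 - 5 = -10)
M = 0 (M = 0/8 = 0*(⅛) = 0)
C(x, c) = c²/7 (C(x, c) = (c*(c + 0))/7 = (c*c)/7 = c²/7)
l(Q) = 81 - 36*Q² (l(Q) = 81 - 9*Q*4*Q = 81 - 9*4*Q*Q = 81 - 36*Q²)
-60*(-1 + S(-2)*l(C(1, -2))) = -60*(-1 - 10*(81 - 36*((⅐)*(-2)²)²)) = -60*(-1 - 10*(81 - 36*((⅐)*4)²)) = -60*(-1 - 10*(81 - 36*(4/7)²)) = -60*(-1 - 10*(81 - 36*16/49)) = -60*(-1 - 10*(81 - 576/49)) = -60*(-1 - 10*3393/49) = -60*(-1 - 33930/49) = -60*(-33979/49) = 2038740/49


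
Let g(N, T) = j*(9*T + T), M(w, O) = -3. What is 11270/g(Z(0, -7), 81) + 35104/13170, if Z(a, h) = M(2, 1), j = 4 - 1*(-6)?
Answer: 1442561/355590 ≈ 4.0568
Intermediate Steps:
j = 10 (j = 4 + 6 = 10)
Z(a, h) = -3
g(N, T) = 100*T (g(N, T) = 10*(9*T + T) = 10*(10*T) = 100*T)
11270/g(Z(0, -7), 81) + 35104/13170 = 11270/((100*81)) + 35104/13170 = 11270/8100 + 35104*(1/13170) = 11270*(1/8100) + 17552/6585 = 1127/810 + 17552/6585 = 1442561/355590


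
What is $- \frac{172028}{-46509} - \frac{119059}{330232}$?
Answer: $\frac{51271835465}{15358760088} \approx 3.3383$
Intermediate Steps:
$- \frac{172028}{-46509} - \frac{119059}{330232} = \left(-172028\right) \left(- \frac{1}{46509}\right) - \frac{119059}{330232} = \frac{172028}{46509} - \frac{119059}{330232} = \frac{51271835465}{15358760088}$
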